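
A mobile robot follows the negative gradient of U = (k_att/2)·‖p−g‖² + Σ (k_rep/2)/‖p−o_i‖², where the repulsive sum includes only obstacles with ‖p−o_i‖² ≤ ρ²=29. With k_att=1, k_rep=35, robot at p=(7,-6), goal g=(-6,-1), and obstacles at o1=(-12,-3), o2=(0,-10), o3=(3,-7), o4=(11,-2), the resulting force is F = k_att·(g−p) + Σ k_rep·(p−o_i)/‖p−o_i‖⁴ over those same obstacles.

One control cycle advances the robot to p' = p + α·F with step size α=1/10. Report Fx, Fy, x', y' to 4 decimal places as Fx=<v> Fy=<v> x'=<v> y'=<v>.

Fx=-12.5156 Fy=5.1211 x'=5.7484 y'=-5.4879

F_att = 1·(g−p) = 1·(-13,5) = (-13.0000,5.0000)
o1: d²=370 > ρ²=29 → inactive
o2: d²=65 > ρ²=29 → inactive
o3: d²=17 ≤ ρ²=29; F_rep = 35·(4,1)/17² = (0.4844,0.1211)
o4: d²=32 > ρ²=29 → inactive
F = F_att + ΣF_rep = (-12.5156,5.1211)
p' = p + 1/10·F = (5.7484,-5.4879)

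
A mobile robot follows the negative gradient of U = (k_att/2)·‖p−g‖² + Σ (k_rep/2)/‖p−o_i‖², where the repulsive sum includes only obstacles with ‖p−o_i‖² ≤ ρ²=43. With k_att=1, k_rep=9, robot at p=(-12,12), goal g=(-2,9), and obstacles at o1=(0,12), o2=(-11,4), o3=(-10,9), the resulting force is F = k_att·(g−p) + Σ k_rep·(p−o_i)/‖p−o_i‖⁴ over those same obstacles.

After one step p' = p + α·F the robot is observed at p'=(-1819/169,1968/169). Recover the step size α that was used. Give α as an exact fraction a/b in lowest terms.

F_att = 1·(g−p) = 1·(10,-3) = (10.0000,-3.0000)
o1: d²=144 > ρ²=43 → inactive
o2: d²=65 > ρ²=43 → inactive
o3: d²=13 ≤ ρ²=43; F_rep = 9·(-2,3)/13² = (-0.1065,0.1598)
F = F_att + ΣF_rep = (9.8935,-2.8402)
Δp = p'−p = (1.2367,-0.3550); α = Δx/Fx = (209/169) / (1672/169) = 1/8
check: Δy/Fy = (-60/169) / (-480/169) = 1/8 ✓

α = 1/8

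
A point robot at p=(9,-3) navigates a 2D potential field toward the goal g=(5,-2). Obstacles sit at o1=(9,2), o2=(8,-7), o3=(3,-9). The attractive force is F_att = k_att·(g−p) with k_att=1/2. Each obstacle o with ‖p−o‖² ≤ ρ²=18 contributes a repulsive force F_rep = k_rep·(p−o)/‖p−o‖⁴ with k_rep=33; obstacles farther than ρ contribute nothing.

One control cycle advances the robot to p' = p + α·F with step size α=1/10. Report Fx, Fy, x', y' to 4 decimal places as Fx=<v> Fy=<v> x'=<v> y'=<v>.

F_att = 1/2·(g−p) = 1/2·(-4,1) = (-2.0000,0.5000)
o1: d²=25 > ρ²=18 → inactive
o2: d²=17 ≤ ρ²=18; F_rep = 33·(1,4)/17² = (0.1142,0.4567)
o3: d²=72 > ρ²=18 → inactive
F = F_att + ΣF_rep = (-1.8858,0.9567)
p' = p + 1/10·F = (8.8114,-2.9043)

Fx=-1.8858 Fy=0.9567 x'=8.8114 y'=-2.9043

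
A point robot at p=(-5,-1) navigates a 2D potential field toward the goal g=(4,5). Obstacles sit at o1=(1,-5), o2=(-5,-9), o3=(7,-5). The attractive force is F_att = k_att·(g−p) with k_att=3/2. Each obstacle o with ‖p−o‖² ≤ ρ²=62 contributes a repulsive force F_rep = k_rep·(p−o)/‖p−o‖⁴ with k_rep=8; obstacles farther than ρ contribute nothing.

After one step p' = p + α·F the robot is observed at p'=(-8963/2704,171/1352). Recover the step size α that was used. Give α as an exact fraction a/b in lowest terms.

α = 1/8

F_att = 3/2·(g−p) = 3/2·(9,6) = (13.5000,9.0000)
o1: d²=52 ≤ ρ²=62; F_rep = 8·(-6,4)/52² = (-0.0178,0.0118)
o2: d²=64 > ρ²=62 → inactive
o3: d²=160 > ρ²=62 → inactive
F = F_att + ΣF_rep = (13.4822,9.0118)
Δp = p'−p = (1.6853,1.1265); α = Δx/Fx = (4557/2704) / (4557/338) = 1/8
check: Δy/Fy = (1523/1352) / (1523/169) = 1/8 ✓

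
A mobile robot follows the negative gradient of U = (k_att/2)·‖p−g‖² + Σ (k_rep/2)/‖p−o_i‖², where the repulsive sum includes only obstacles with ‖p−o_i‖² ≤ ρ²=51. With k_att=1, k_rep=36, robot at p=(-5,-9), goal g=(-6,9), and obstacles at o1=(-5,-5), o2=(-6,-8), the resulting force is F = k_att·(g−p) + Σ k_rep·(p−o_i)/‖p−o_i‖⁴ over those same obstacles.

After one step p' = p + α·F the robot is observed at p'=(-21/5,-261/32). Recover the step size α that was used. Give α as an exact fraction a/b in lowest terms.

α = 1/10

F_att = 1·(g−p) = 1·(-1,18) = (-1.0000,18.0000)
o1: d²=16 ≤ ρ²=51; F_rep = 36·(0,-4)/16² = (0.0000,-0.5625)
o2: d²=2 ≤ ρ²=51; F_rep = 36·(1,-1)/2² = (9.0000,-9.0000)
F = F_att + ΣF_rep = (8.0000,8.4375)
Δp = p'−p = (0.8000,0.8438); α = Δx/Fx = (4/5) / (8) = 1/10
check: Δy/Fy = (27/32) / (135/16) = 1/10 ✓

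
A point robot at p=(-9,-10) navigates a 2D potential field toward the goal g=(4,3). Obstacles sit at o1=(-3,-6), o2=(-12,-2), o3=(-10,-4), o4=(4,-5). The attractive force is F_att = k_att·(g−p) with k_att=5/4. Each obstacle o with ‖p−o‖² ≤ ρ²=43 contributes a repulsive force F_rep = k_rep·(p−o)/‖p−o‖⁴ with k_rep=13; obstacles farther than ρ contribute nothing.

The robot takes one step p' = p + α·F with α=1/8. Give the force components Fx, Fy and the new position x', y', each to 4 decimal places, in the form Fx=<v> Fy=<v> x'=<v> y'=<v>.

F_att = 5/4·(g−p) = 5/4·(13,13) = (16.2500,16.2500)
o1: d²=52 > ρ²=43 → inactive
o2: d²=73 > ρ²=43 → inactive
o3: d²=37 ≤ ρ²=43; F_rep = 13·(1,-6)/37² = (0.0095,-0.0570)
o4: d²=194 > ρ²=43 → inactive
F = F_att + ΣF_rep = (16.2595,16.1930)
p' = p + 1/8·F = (-6.9676,-7.9759)

Fx=16.2595 Fy=16.1930 x'=-6.9676 y'=-7.9759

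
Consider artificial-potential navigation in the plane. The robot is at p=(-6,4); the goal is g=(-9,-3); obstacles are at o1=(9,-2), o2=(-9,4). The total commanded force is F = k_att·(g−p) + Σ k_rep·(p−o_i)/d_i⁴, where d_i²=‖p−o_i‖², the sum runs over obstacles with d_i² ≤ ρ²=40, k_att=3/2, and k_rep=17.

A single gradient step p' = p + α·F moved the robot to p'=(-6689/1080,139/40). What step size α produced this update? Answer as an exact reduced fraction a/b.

F_att = 3/2·(g−p) = 3/2·(-3,-7) = (-4.5000,-10.5000)
o1: d²=261 > ρ²=40 → inactive
o2: d²=9 ≤ ρ²=40; F_rep = 17·(3,0)/9² = (0.6296,0.0000)
F = F_att + ΣF_rep = (-3.8704,-10.5000)
Δp = p'−p = (-0.1935,-0.5250); α = Δx/Fx = (-209/1080) / (-209/54) = 1/20
check: Δy/Fy = (-21/40) / (-21/2) = 1/20 ✓

α = 1/20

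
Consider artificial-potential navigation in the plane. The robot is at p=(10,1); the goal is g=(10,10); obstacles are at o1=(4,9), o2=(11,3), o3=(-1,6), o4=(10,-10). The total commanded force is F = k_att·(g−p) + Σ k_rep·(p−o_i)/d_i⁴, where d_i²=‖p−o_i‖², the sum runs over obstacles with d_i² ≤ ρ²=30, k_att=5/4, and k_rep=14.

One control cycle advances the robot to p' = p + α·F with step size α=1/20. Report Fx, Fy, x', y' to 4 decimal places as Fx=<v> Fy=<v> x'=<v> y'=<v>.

F_att = 5/4·(g−p) = 5/4·(0,9) = (0.0000,11.2500)
o1: d²=100 > ρ²=30 → inactive
o2: d²=5 ≤ ρ²=30; F_rep = 14·(-1,-2)/5² = (-0.5600,-1.1200)
o3: d²=146 > ρ²=30 → inactive
o4: d²=121 > ρ²=30 → inactive
F = F_att + ΣF_rep = (-0.5600,10.1300)
p' = p + 1/20·F = (9.9720,1.5065)

Fx=-0.5600 Fy=10.1300 x'=9.9720 y'=1.5065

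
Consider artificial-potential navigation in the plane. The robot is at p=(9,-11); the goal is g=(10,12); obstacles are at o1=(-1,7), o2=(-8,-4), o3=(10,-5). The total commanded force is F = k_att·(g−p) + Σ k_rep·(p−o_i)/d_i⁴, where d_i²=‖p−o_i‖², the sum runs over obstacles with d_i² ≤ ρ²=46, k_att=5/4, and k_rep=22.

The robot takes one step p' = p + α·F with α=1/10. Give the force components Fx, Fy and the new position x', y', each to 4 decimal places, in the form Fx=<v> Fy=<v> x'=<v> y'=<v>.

Fx=1.2339 Fy=28.6536 x'=9.1234 y'=-8.1346

F_att = 5/4·(g−p) = 5/4·(1,23) = (1.2500,28.7500)
o1: d²=424 > ρ²=46 → inactive
o2: d²=338 > ρ²=46 → inactive
o3: d²=37 ≤ ρ²=46; F_rep = 22·(-1,-6)/37² = (-0.0161,-0.0964)
F = F_att + ΣF_rep = (1.2339,28.6536)
p' = p + 1/10·F = (9.1234,-8.1346)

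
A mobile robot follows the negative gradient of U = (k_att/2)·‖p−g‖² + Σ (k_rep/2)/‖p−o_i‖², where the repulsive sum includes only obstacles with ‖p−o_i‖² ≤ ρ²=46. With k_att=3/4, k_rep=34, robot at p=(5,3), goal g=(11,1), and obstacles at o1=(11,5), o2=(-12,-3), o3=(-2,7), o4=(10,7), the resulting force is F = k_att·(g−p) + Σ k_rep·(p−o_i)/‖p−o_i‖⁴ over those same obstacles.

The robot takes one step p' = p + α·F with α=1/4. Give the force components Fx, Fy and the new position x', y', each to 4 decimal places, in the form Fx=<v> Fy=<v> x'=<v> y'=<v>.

Fx=4.2714 Fy=-1.6234 x'=6.0678 y'=2.5941

F_att = 3/4·(g−p) = 3/4·(6,-2) = (4.5000,-1.5000)
o1: d²=40 ≤ ρ²=46; F_rep = 34·(-6,-2)/40² = (-0.1275,-0.0425)
o2: d²=325 > ρ²=46 → inactive
o3: d²=65 > ρ²=46 → inactive
o4: d²=41 ≤ ρ²=46; F_rep = 34·(-5,-4)/41² = (-0.1011,-0.0809)
F = F_att + ΣF_rep = (4.2714,-1.6234)
p' = p + 1/4·F = (6.0678,2.5941)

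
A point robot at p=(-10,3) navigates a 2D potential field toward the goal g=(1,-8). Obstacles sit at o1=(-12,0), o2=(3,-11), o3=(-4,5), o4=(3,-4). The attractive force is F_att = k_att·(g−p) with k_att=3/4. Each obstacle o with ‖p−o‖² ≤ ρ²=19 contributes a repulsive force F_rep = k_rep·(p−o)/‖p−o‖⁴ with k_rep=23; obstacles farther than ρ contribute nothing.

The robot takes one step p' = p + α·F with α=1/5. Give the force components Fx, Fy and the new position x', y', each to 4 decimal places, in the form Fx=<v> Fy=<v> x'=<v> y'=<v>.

F_att = 3/4·(g−p) = 3/4·(11,-11) = (8.2500,-8.2500)
o1: d²=13 ≤ ρ²=19; F_rep = 23·(2,3)/13² = (0.2722,0.4083)
o2: d²=365 > ρ²=19 → inactive
o3: d²=40 > ρ²=19 → inactive
o4: d²=218 > ρ²=19 → inactive
F = F_att + ΣF_rep = (8.5222,-7.8417)
p' = p + 1/5·F = (-8.2956,1.4317)

Fx=8.5222 Fy=-7.8417 x'=-8.2956 y'=1.4317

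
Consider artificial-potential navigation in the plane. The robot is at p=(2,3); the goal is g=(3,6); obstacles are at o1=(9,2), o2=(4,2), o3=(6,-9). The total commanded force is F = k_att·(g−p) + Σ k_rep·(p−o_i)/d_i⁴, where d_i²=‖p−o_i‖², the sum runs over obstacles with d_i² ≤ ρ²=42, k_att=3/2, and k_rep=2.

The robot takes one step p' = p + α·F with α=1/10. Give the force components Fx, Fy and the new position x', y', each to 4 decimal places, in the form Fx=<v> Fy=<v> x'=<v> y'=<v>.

F_att = 3/2·(g−p) = 3/2·(1,3) = (1.5000,4.5000)
o1: d²=50 > ρ²=42 → inactive
o2: d²=5 ≤ ρ²=42; F_rep = 2·(-2,1)/5² = (-0.1600,0.0800)
o3: d²=160 > ρ²=42 → inactive
F = F_att + ΣF_rep = (1.3400,4.5800)
p' = p + 1/10·F = (2.1340,3.4580)

Fx=1.3400 Fy=4.5800 x'=2.1340 y'=3.4580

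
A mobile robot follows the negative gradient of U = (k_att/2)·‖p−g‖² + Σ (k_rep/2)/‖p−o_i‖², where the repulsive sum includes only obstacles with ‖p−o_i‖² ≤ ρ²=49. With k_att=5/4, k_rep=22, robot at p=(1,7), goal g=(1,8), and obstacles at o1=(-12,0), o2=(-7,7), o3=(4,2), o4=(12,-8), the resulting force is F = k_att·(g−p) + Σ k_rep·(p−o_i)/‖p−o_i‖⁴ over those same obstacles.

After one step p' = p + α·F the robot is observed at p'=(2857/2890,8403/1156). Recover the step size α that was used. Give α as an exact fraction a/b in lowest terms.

α = 1/5

F_att = 5/4·(g−p) = 5/4·(0,1) = (0.0000,1.2500)
o1: d²=218 > ρ²=49 → inactive
o2: d²=64 > ρ²=49 → inactive
o3: d²=34 ≤ ρ²=49; F_rep = 22·(-3,5)/34² = (-0.0571,0.0952)
o4: d²=346 > ρ²=49 → inactive
F = F_att + ΣF_rep = (-0.0571,1.3452)
Δp = p'−p = (-0.0114,0.2690); α = Δx/Fx = (-33/2890) / (-33/578) = 1/5
check: Δy/Fy = (311/1156) / (1555/1156) = 1/5 ✓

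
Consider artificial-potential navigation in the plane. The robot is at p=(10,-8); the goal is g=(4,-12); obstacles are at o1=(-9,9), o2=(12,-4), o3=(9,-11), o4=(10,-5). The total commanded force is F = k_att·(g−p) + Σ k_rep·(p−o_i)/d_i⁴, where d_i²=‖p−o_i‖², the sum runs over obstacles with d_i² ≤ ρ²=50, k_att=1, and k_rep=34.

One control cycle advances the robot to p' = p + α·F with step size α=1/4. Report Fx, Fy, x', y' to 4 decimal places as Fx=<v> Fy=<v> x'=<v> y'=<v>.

F_att = 1·(g−p) = 1·(-6,-4) = (-6.0000,-4.0000)
o1: d²=650 > ρ²=50 → inactive
o2: d²=20 ≤ ρ²=50; F_rep = 34·(-2,-4)/20² = (-0.1700,-0.3400)
o3: d²=10 ≤ ρ²=50; F_rep = 34·(1,3)/10² = (0.3400,1.0200)
o4: d²=9 ≤ ρ²=50; F_rep = 34·(0,-3)/9² = (0.0000,-1.2593)
F = F_att + ΣF_rep = (-5.8300,-4.5793)
p' = p + 1/4·F = (8.5425,-9.1448)

Fx=-5.8300 Fy=-4.5793 x'=8.5425 y'=-9.1448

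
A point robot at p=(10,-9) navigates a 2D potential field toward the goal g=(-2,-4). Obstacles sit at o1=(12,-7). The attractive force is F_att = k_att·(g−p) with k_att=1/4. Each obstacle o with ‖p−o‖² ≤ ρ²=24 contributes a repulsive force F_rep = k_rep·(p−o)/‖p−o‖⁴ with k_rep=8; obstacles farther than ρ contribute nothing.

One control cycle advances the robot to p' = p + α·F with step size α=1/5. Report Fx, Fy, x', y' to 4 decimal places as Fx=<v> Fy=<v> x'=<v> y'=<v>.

F_att = 1/4·(g−p) = 1/4·(-12,5) = (-3.0000,1.2500)
o1: d²=8 ≤ ρ²=24; F_rep = 8·(-2,-2)/8² = (-0.2500,-0.2500)
F = F_att + ΣF_rep = (-3.2500,1.0000)
p' = p + 1/5·F = (9.3500,-8.8000)

Fx=-3.2500 Fy=1.0000 x'=9.3500 y'=-8.8000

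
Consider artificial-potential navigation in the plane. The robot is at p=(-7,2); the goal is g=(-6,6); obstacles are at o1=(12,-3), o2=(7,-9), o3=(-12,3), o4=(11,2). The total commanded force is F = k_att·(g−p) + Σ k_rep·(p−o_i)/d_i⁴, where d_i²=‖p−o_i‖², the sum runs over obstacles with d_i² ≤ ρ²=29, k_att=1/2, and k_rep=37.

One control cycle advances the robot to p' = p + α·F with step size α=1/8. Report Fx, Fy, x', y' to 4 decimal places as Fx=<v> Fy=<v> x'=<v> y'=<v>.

Fx=0.7737 Fy=1.9453 x'=-6.9033 y'=2.2432

F_att = 1/2·(g−p) = 1/2·(1,4) = (0.5000,2.0000)
o1: d²=386 > ρ²=29 → inactive
o2: d²=317 > ρ²=29 → inactive
o3: d²=26 ≤ ρ²=29; F_rep = 37·(5,-1)/26² = (0.2737,-0.0547)
o4: d²=324 > ρ²=29 → inactive
F = F_att + ΣF_rep = (0.7737,1.9453)
p' = p + 1/8·F = (-6.9033,2.2432)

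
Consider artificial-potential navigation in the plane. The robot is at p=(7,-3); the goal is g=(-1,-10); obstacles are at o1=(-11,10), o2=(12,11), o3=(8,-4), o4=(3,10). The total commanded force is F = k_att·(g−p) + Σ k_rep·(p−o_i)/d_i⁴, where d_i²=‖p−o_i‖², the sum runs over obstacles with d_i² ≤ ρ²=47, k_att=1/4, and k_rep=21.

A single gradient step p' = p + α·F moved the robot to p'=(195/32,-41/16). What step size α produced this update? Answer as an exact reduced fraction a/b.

F_att = 1/4·(g−p) = 1/4·(-8,-7) = (-2.0000,-1.7500)
o1: d²=493 > ρ²=47 → inactive
o2: d²=221 > ρ²=47 → inactive
o3: d²=2 ≤ ρ²=47; F_rep = 21·(-1,1)/2² = (-5.2500,5.2500)
o4: d²=185 > ρ²=47 → inactive
F = F_att + ΣF_rep = (-7.2500,3.5000)
Δp = p'−p = (-0.9062,0.4375); α = Δx/Fx = (-29/32) / (-29/4) = 1/8
check: Δy/Fy = (7/16) / (7/2) = 1/8 ✓

α = 1/8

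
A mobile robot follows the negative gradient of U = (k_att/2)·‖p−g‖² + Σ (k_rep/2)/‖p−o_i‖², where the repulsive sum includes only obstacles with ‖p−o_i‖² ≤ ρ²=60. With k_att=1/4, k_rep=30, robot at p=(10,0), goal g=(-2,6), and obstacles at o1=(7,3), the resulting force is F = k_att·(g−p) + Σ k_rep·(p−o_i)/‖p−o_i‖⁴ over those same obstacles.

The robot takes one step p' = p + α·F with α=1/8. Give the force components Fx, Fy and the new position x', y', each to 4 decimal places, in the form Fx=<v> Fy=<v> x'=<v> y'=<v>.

F_att = 1/4·(g−p) = 1/4·(-12,6) = (-3.0000,1.5000)
o1: d²=18 ≤ ρ²=60; F_rep = 30·(3,-3)/18² = (0.2778,-0.2778)
F = F_att + ΣF_rep = (-2.7222,1.2222)
p' = p + 1/8·F = (9.6597,0.1528)

Fx=-2.7222 Fy=1.2222 x'=9.6597 y'=0.1528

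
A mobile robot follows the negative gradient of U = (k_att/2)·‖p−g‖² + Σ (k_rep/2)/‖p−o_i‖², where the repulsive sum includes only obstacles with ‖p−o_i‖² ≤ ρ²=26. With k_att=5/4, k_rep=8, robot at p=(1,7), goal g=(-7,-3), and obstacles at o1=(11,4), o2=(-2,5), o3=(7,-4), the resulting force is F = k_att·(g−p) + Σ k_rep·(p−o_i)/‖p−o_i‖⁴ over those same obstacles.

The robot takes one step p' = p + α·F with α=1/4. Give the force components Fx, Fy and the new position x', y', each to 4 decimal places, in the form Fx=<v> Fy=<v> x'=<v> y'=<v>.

Fx=-9.8580 Fy=-12.4053 x'=-1.4645 y'=3.8987

F_att = 5/4·(g−p) = 5/4·(-8,-10) = (-10.0000,-12.5000)
o1: d²=109 > ρ²=26 → inactive
o2: d²=13 ≤ ρ²=26; F_rep = 8·(3,2)/13² = (0.1420,0.0947)
o3: d²=157 > ρ²=26 → inactive
F = F_att + ΣF_rep = (-9.8580,-12.4053)
p' = p + 1/4·F = (-1.4645,3.8987)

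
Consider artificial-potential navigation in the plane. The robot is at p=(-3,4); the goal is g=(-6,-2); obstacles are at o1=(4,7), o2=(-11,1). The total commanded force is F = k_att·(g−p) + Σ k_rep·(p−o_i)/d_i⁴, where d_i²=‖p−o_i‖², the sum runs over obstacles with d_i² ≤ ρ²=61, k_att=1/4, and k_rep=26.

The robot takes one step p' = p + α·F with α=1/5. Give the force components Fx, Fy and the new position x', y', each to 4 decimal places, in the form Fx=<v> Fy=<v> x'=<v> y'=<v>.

F_att = 1/4·(g−p) = 1/4·(-3,-6) = (-0.7500,-1.5000)
o1: d²=58 ≤ ρ²=61; F_rep = 26·(-7,-3)/58² = (-0.0541,-0.0232)
o2: d²=73 > ρ²=61 → inactive
F = F_att + ΣF_rep = (-0.8041,-1.5232)
p' = p + 1/5·F = (-3.1608,3.6954)

Fx=-0.8041 Fy=-1.5232 x'=-3.1608 y'=3.6954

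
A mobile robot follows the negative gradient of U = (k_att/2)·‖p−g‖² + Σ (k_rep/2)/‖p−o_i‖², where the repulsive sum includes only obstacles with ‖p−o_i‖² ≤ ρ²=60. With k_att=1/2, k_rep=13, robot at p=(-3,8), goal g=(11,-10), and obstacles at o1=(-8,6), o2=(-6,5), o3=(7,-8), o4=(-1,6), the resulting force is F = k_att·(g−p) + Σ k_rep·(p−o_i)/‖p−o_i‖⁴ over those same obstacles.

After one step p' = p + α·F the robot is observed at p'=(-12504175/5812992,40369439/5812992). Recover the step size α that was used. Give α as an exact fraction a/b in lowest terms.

α = 1/8

F_att = 1/2·(g−p) = 1/2·(14,-18) = (7.0000,-9.0000)
o1: d²=29 ≤ ρ²=60; F_rep = 13·(5,2)/29² = (0.0773,0.0309)
o2: d²=18 ≤ ρ²=60; F_rep = 13·(3,3)/18² = (0.1204,0.1204)
o3: d²=356 > ρ²=60 → inactive
o4: d²=8 ≤ ρ²=60; F_rep = 13·(-2,2)/8² = (-0.4062,0.4062)
F = F_att + ΣF_rep = (6.7914,-8.4425)
Δp = p'−p = (0.8489,-1.0553); α = Δx/Fx = (4934801/5812992) / (4934801/726624) = 1/8
check: Δy/Fy = (-6134497/5812992) / (-6134497/726624) = 1/8 ✓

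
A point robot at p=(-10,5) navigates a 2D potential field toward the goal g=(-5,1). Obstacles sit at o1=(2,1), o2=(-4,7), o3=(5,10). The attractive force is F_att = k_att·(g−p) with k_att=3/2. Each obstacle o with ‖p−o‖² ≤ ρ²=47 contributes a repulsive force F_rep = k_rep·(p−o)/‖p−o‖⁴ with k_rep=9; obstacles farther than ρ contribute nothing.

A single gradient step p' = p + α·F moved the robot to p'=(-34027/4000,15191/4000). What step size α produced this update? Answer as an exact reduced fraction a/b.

F_att = 3/2·(g−p) = 3/2·(5,-4) = (7.5000,-6.0000)
o1: d²=160 > ρ²=47 → inactive
o2: d²=40 ≤ ρ²=47; F_rep = 9·(-6,-2)/40² = (-0.0338,-0.0112)
o3: d²=250 > ρ²=47 → inactive
F = F_att + ΣF_rep = (7.4662,-6.0113)
Δp = p'−p = (1.4932,-1.2023); α = Δx/Fx = (5973/4000) / (5973/800) = 1/5
check: Δy/Fy = (-4809/4000) / (-4809/800) = 1/5 ✓

α = 1/5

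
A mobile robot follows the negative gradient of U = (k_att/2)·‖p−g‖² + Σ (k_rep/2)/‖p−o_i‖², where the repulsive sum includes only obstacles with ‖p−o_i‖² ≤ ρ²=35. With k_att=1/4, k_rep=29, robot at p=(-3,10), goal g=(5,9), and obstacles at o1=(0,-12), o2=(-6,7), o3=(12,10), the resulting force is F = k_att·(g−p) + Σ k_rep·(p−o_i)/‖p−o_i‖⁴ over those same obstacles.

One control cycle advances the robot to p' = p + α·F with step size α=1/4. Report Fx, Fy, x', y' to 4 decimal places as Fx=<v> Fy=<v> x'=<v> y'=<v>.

Fx=2.2685 Fy=0.0185 x'=-2.4329 y'=10.0046

F_att = 1/4·(g−p) = 1/4·(8,-1) = (2.0000,-0.2500)
o1: d²=493 > ρ²=35 → inactive
o2: d²=18 ≤ ρ²=35; F_rep = 29·(3,3)/18² = (0.2685,0.2685)
o3: d²=225 > ρ²=35 → inactive
F = F_att + ΣF_rep = (2.2685,0.0185)
p' = p + 1/4·F = (-2.4329,10.0046)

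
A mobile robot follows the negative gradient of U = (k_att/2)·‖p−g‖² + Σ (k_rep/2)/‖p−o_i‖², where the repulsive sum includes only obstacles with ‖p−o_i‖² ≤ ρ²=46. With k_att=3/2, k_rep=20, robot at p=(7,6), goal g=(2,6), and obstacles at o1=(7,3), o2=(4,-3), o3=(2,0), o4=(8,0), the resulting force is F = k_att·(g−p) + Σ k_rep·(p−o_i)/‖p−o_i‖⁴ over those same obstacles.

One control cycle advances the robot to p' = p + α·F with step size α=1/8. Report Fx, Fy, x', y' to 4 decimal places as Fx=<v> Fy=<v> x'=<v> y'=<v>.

Fx=-7.5146 Fy=0.8284 x'=6.0607 y'=6.1035

F_att = 3/2·(g−p) = 3/2·(-5,0) = (-7.5000,0.0000)
o1: d²=9 ≤ ρ²=46; F_rep = 20·(0,3)/9² = (0.0000,0.7407)
o2: d²=90 > ρ²=46 → inactive
o3: d²=61 > ρ²=46 → inactive
o4: d²=37 ≤ ρ²=46; F_rep = 20·(-1,6)/37² = (-0.0146,0.0877)
F = F_att + ΣF_rep = (-7.5146,0.8284)
p' = p + 1/8·F = (6.0607,6.1035)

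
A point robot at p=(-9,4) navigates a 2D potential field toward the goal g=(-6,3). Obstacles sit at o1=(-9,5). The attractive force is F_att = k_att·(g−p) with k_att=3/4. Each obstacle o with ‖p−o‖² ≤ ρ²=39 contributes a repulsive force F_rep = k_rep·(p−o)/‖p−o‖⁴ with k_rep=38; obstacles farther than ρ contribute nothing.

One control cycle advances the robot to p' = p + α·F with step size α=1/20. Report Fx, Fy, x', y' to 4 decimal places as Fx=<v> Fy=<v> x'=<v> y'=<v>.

Fx=2.2500 Fy=-38.7500 x'=-8.8875 y'=2.0625

F_att = 3/4·(g−p) = 3/4·(3,-1) = (2.2500,-0.7500)
o1: d²=1 ≤ ρ²=39; F_rep = 38·(0,-1)/1² = (0.0000,-38.0000)
F = F_att + ΣF_rep = (2.2500,-38.7500)
p' = p + 1/20·F = (-8.8875,2.0625)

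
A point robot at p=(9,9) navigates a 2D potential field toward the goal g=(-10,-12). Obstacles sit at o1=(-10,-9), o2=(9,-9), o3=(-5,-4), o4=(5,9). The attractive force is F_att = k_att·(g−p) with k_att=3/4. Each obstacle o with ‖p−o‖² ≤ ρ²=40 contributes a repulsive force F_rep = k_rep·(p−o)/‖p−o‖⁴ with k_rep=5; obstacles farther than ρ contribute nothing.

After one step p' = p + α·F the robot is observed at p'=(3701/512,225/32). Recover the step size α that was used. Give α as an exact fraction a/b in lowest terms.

α = 1/8

F_att = 3/4·(g−p) = 3/4·(-19,-21) = (-14.2500,-15.7500)
o1: d²=685 > ρ²=40 → inactive
o2: d²=324 > ρ²=40 → inactive
o3: d²=365 > ρ²=40 → inactive
o4: d²=16 ≤ ρ²=40; F_rep = 5·(4,0)/16² = (0.0781,0.0000)
F = F_att + ΣF_rep = (-14.1719,-15.7500)
Δp = p'−p = (-1.7715,-1.9688); α = Δx/Fx = (-907/512) / (-907/64) = 1/8
check: Δy/Fy = (-63/32) / (-63/4) = 1/8 ✓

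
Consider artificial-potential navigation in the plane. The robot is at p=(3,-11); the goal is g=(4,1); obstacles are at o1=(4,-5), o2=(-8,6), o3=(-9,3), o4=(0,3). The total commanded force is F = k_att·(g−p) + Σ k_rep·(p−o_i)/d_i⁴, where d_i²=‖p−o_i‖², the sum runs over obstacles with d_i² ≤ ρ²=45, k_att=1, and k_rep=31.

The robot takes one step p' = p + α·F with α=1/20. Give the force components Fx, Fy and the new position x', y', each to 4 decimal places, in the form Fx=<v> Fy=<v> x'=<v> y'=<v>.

F_att = 1·(g−p) = 1·(1,12) = (1.0000,12.0000)
o1: d²=37 ≤ ρ²=45; F_rep = 31·(-1,-6)/37² = (-0.0226,-0.1359)
o2: d²=410 > ρ²=45 → inactive
o3: d²=340 > ρ²=45 → inactive
o4: d²=205 > ρ²=45 → inactive
F = F_att + ΣF_rep = (0.9774,11.8641)
p' = p + 1/20·F = (3.0489,-10.4068)

Fx=0.9774 Fy=11.8641 x'=3.0489 y'=-10.4068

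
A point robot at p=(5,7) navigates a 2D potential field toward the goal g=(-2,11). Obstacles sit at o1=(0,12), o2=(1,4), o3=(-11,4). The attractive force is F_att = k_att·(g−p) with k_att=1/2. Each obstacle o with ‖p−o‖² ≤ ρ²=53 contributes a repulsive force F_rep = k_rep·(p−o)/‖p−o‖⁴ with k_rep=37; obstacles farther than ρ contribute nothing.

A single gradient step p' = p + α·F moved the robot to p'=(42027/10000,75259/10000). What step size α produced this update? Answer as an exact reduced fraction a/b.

F_att = 1/2·(g−p) = 1/2·(-7,4) = (-3.5000,2.0000)
o1: d²=50 ≤ ρ²=53; F_rep = 37·(5,-5)/50² = (0.0740,-0.0740)
o2: d²=25 ≤ ρ²=53; F_rep = 37·(4,3)/25² = (0.2368,0.1776)
o3: d²=265 > ρ²=53 → inactive
F = F_att + ΣF_rep = (-3.1892,2.1036)
Δp = p'−p = (-0.7973,0.5259); α = Δx/Fx = (-7973/10000) / (-7973/2500) = 1/4
check: Δy/Fy = (5259/10000) / (5259/2500) = 1/4 ✓

α = 1/4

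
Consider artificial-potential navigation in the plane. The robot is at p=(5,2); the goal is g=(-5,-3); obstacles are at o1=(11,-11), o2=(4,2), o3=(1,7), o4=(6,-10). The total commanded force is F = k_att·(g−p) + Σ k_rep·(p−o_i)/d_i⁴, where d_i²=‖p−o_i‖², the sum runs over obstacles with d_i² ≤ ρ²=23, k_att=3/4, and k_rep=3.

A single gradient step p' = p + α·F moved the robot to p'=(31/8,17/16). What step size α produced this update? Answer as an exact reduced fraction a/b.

F_att = 3/4·(g−p) = 3/4·(-10,-5) = (-7.5000,-3.7500)
o1: d²=205 > ρ²=23 → inactive
o2: d²=1 ≤ ρ²=23; F_rep = 3·(1,0)/1² = (3.0000,0.0000)
o3: d²=41 > ρ²=23 → inactive
o4: d²=145 > ρ²=23 → inactive
F = F_att + ΣF_rep = (-4.5000,-3.7500)
Δp = p'−p = (-1.1250,-0.9375); α = Δx/Fx = (-9/8) / (-9/2) = 1/4
check: Δy/Fy = (-15/16) / (-15/4) = 1/4 ✓

α = 1/4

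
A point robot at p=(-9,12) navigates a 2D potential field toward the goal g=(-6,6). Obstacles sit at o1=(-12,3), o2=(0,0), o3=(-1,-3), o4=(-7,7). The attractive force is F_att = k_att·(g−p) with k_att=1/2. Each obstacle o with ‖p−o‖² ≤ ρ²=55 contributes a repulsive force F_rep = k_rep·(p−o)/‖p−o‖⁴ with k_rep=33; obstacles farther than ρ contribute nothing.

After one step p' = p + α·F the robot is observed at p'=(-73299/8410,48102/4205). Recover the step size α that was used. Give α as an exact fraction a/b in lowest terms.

F_att = 1/2·(g−p) = 1/2·(3,-6) = (1.5000,-3.0000)
o1: d²=90 > ρ²=55 → inactive
o2: d²=225 > ρ²=55 → inactive
o3: d²=289 > ρ²=55 → inactive
o4: d²=29 ≤ ρ²=55; F_rep = 33·(-2,5)/29² = (-0.0785,0.1962)
F = F_att + ΣF_rep = (1.4215,-2.8038)
Δp = p'−p = (0.2843,-0.5608); α = Δx/Fx = (2391/8410) / (2391/1682) = 1/5
check: Δy/Fy = (-2358/4205) / (-2358/841) = 1/5 ✓

α = 1/5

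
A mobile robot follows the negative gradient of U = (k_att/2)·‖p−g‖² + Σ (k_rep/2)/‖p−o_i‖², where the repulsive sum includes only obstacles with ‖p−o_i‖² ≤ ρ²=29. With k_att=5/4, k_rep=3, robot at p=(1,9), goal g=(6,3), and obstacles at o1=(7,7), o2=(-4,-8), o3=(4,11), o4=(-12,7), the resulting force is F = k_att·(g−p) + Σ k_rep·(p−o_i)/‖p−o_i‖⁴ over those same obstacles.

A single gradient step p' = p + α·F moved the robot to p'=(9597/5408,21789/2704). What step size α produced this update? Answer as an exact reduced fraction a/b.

α = 1/8

F_att = 5/4·(g−p) = 5/4·(5,-6) = (6.2500,-7.5000)
o1: d²=40 > ρ²=29 → inactive
o2: d²=314 > ρ²=29 → inactive
o3: d²=13 ≤ ρ²=29; F_rep = 3·(-3,-2)/13² = (-0.0533,-0.0355)
o4: d²=173 > ρ²=29 → inactive
F = F_att + ΣF_rep = (6.1967,-7.5355)
Δp = p'−p = (0.7746,-0.9419); α = Δx/Fx = (4189/5408) / (4189/676) = 1/8
check: Δy/Fy = (-2547/2704) / (-2547/338) = 1/8 ✓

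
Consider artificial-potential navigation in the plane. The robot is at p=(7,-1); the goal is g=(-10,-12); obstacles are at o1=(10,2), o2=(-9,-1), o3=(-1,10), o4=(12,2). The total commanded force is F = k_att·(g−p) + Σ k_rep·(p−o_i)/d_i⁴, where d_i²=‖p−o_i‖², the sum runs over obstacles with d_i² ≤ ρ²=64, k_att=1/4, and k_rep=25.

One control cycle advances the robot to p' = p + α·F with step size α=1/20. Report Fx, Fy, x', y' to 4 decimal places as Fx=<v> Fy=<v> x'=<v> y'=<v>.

Fx=-4.5896 Fy=-3.0464 x'=6.7705 y'=-1.1523

F_att = 1/4·(g−p) = 1/4·(-17,-11) = (-4.2500,-2.7500)
o1: d²=18 ≤ ρ²=64; F_rep = 25·(-3,-3)/18² = (-0.2315,-0.2315)
o2: d²=256 > ρ²=64 → inactive
o3: d²=185 > ρ²=64 → inactive
o4: d²=34 ≤ ρ²=64; F_rep = 25·(-5,-3)/34² = (-0.1081,-0.0649)
F = F_att + ΣF_rep = (-4.5896,-3.0464)
p' = p + 1/20·F = (6.7705,-1.1523)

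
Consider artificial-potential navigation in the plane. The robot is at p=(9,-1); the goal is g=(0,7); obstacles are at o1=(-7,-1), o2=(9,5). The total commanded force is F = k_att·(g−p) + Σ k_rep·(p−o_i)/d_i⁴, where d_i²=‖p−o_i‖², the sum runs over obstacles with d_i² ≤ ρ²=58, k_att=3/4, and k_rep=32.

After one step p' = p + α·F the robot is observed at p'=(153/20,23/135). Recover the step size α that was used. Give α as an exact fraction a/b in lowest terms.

F_att = 3/4·(g−p) = 3/4·(-9,8) = (-6.7500,6.0000)
o1: d²=256 > ρ²=58 → inactive
o2: d²=36 ≤ ρ²=58; F_rep = 32·(0,-6)/36² = (0.0000,-0.1481)
F = F_att + ΣF_rep = (-6.7500,5.8519)
Δp = p'−p = (-1.3500,1.1704); α = Δx/Fx = (-27/20) / (-27/4) = 1/5
check: Δy/Fy = (158/135) / (158/27) = 1/5 ✓

α = 1/5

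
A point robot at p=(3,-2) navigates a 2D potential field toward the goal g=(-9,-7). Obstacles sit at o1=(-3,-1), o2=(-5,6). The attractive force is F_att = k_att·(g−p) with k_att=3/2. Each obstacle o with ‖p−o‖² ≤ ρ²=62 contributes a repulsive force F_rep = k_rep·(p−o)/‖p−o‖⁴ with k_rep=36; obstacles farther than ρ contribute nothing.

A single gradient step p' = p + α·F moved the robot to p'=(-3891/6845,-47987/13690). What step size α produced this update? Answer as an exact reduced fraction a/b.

α = 1/5

F_att = 3/2·(g−p) = 3/2·(-12,-5) = (-18.0000,-7.5000)
o1: d²=37 ≤ ρ²=62; F_rep = 36·(6,-1)/37² = (0.1578,-0.0263)
o2: d²=128 > ρ²=62 → inactive
F = F_att + ΣF_rep = (-17.8422,-7.5263)
Δp = p'−p = (-3.5684,-1.5053); α = Δx/Fx = (-24426/6845) / (-24426/1369) = 1/5
check: Δy/Fy = (-20607/13690) / (-20607/2738) = 1/5 ✓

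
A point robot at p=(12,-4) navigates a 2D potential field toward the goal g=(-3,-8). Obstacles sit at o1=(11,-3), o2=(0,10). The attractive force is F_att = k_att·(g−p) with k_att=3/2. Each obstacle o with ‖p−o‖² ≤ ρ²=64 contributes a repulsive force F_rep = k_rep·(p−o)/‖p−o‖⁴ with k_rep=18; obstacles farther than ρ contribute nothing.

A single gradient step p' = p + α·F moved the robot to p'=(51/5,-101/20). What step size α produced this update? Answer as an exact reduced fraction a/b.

α = 1/10

F_att = 3/2·(g−p) = 3/2·(-15,-4) = (-22.5000,-6.0000)
o1: d²=2 ≤ ρ²=64; F_rep = 18·(1,-1)/2² = (4.5000,-4.5000)
o2: d²=340 > ρ²=64 → inactive
F = F_att + ΣF_rep = (-18.0000,-10.5000)
Δp = p'−p = (-1.8000,-1.0500); α = Δx/Fx = (-9/5) / (-18) = 1/10
check: Δy/Fy = (-21/20) / (-21/2) = 1/10 ✓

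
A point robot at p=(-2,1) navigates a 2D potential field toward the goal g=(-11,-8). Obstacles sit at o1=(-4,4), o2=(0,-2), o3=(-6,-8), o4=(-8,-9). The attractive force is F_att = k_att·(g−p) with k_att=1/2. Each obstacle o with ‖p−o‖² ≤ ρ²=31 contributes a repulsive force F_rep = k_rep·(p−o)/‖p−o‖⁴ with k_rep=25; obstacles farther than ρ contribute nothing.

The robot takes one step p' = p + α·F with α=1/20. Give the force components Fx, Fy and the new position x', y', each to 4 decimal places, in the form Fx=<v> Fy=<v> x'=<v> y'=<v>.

F_att = 1/2·(g−p) = 1/2·(-9,-9) = (-4.5000,-4.5000)
o1: d²=13 ≤ ρ²=31; F_rep = 25·(2,-3)/13² = (0.2959,-0.4438)
o2: d²=13 ≤ ρ²=31; F_rep = 25·(-2,3)/13² = (-0.2959,0.4438)
o3: d²=97 > ρ²=31 → inactive
o4: d²=136 > ρ²=31 → inactive
F = F_att + ΣF_rep = (-4.5000,-4.5000)
p' = p + 1/20·F = (-2.2250,0.7750)

Fx=-4.5000 Fy=-4.5000 x'=-2.2250 y'=0.7750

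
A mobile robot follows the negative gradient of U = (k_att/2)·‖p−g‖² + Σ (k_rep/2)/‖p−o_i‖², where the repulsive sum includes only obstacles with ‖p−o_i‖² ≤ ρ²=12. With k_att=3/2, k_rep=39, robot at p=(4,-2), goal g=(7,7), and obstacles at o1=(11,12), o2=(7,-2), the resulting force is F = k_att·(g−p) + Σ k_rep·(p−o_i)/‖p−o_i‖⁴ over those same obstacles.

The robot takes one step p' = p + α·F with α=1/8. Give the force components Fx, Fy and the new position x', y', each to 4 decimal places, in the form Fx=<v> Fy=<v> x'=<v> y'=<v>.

Fx=3.0556 Fy=13.5000 x'=4.3819 y'=-0.3125

F_att = 3/2·(g−p) = 3/2·(3,9) = (4.5000,13.5000)
o1: d²=245 > ρ²=12 → inactive
o2: d²=9 ≤ ρ²=12; F_rep = 39·(-3,0)/9² = (-1.4444,0.0000)
F = F_att + ΣF_rep = (3.0556,13.5000)
p' = p + 1/8·F = (4.3819,-0.3125)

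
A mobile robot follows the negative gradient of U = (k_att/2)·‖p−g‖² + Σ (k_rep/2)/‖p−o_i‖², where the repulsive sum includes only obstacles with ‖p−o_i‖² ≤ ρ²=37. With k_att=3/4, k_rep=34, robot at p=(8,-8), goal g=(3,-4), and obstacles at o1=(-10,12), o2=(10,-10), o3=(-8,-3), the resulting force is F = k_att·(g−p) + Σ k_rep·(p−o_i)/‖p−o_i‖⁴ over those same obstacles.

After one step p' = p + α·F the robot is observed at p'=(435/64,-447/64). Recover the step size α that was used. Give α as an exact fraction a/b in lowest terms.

F_att = 3/4·(g−p) = 3/4·(-5,4) = (-3.7500,3.0000)
o1: d²=724 > ρ²=37 → inactive
o2: d²=8 ≤ ρ²=37; F_rep = 34·(-2,2)/8² = (-1.0625,1.0625)
o3: d²=281 > ρ²=37 → inactive
F = F_att + ΣF_rep = (-4.8125,4.0625)
Δp = p'−p = (-1.2031,1.0156); α = Δx/Fx = (-77/64) / (-77/16) = 1/4
check: Δy/Fy = (65/64) / (65/16) = 1/4 ✓

α = 1/4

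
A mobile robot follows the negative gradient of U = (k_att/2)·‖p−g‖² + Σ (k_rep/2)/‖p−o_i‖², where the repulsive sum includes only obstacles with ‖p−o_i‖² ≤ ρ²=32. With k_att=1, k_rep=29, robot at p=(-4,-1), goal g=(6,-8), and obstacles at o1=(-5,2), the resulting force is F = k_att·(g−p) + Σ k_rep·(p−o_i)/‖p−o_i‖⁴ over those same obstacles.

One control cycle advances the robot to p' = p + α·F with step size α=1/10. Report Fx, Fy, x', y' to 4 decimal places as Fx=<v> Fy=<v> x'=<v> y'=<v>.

Fx=10.2900 Fy=-7.8700 x'=-2.9710 y'=-1.7870

F_att = 1·(g−p) = 1·(10,-7) = (10.0000,-7.0000)
o1: d²=10 ≤ ρ²=32; F_rep = 29·(1,-3)/10² = (0.2900,-0.8700)
F = F_att + ΣF_rep = (10.2900,-7.8700)
p' = p + 1/10·F = (-2.9710,-1.7870)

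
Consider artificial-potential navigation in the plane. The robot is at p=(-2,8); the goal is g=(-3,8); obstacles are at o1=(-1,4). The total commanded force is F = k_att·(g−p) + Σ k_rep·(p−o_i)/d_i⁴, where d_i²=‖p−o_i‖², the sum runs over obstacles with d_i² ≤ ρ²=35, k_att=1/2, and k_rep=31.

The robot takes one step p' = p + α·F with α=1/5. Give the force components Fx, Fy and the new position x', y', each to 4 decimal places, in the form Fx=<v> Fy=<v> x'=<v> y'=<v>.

Fx=-0.6073 Fy=0.4291 x'=-2.1215 y'=8.0858

F_att = 1/2·(g−p) = 1/2·(-1,0) = (-0.5000,0.0000)
o1: d²=17 ≤ ρ²=35; F_rep = 31·(-1,4)/17² = (-0.1073,0.4291)
F = F_att + ΣF_rep = (-0.6073,0.4291)
p' = p + 1/5·F = (-2.1215,8.0858)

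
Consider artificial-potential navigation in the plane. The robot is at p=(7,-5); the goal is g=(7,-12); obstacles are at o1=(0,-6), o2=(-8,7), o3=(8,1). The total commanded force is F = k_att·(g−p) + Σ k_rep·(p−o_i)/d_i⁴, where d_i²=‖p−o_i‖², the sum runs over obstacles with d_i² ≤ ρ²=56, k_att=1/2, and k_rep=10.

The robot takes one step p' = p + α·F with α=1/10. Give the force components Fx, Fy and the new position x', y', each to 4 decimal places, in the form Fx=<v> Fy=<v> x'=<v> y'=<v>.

F_att = 1/2·(g−p) = 1/2·(0,-7) = (0.0000,-3.5000)
o1: d²=50 ≤ ρ²=56; F_rep = 10·(7,1)/50² = (0.0280,0.0040)
o2: d²=369 > ρ²=56 → inactive
o3: d²=37 ≤ ρ²=56; F_rep = 10·(-1,-6)/37² = (-0.0073,-0.0438)
F = F_att + ΣF_rep = (0.0207,-3.5398)
p' = p + 1/10·F = (7.0021,-5.3540)

Fx=0.0207 Fy=-3.5398 x'=7.0021 y'=-5.3540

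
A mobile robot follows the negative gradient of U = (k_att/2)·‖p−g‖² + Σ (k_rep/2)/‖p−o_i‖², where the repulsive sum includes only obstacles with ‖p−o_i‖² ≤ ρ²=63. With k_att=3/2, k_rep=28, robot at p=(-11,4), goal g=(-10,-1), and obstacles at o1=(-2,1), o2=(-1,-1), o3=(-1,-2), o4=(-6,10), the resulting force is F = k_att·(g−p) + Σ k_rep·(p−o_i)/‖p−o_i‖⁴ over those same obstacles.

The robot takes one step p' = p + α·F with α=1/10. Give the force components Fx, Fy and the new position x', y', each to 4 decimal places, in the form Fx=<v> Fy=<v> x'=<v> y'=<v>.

Fx=1.4624 Fy=-7.5451 x'=-10.8538 y'=3.2455

F_att = 3/2·(g−p) = 3/2·(1,-5) = (1.5000,-7.5000)
o1: d²=90 > ρ²=63 → inactive
o2: d²=125 > ρ²=63 → inactive
o3: d²=136 > ρ²=63 → inactive
o4: d²=61 ≤ ρ²=63; F_rep = 28·(-5,-6)/61² = (-0.0376,-0.0451)
F = F_att + ΣF_rep = (1.4624,-7.5451)
p' = p + 1/10·F = (-10.8538,3.2455)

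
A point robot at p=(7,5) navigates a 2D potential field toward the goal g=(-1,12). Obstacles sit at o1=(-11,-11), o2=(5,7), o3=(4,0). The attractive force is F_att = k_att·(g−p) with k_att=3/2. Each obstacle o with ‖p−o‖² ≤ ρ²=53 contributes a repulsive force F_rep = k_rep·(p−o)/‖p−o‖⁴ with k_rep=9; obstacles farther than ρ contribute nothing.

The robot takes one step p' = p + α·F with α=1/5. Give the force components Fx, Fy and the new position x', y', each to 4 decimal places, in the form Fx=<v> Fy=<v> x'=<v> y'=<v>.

F_att = 3/2·(g−p) = 3/2·(-8,7) = (-12.0000,10.5000)
o1: d²=580 > ρ²=53 → inactive
o2: d²=8 ≤ ρ²=53; F_rep = 9·(2,-2)/8² = (0.2812,-0.2812)
o3: d²=34 ≤ ρ²=53; F_rep = 9·(3,5)/34² = (0.0234,0.0389)
F = F_att + ΣF_rep = (-11.6954,10.2577)
p' = p + 1/5·F = (4.6609,7.0515)

Fx=-11.6954 Fy=10.2577 x'=4.6609 y'=7.0515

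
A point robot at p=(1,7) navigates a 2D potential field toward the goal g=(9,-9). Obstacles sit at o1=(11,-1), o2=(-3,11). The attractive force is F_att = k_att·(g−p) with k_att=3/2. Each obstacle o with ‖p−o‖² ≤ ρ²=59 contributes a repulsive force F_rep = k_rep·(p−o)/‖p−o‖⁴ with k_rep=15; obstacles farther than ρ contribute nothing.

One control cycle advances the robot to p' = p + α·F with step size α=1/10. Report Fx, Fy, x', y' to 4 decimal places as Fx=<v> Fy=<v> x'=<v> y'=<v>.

Fx=12.0586 Fy=-24.0586 x'=2.2059 y'=4.5941

F_att = 3/2·(g−p) = 3/2·(8,-16) = (12.0000,-24.0000)
o1: d²=164 > ρ²=59 → inactive
o2: d²=32 ≤ ρ²=59; F_rep = 15·(4,-4)/32² = (0.0586,-0.0586)
F = F_att + ΣF_rep = (12.0586,-24.0586)
p' = p + 1/10·F = (2.2059,4.5941)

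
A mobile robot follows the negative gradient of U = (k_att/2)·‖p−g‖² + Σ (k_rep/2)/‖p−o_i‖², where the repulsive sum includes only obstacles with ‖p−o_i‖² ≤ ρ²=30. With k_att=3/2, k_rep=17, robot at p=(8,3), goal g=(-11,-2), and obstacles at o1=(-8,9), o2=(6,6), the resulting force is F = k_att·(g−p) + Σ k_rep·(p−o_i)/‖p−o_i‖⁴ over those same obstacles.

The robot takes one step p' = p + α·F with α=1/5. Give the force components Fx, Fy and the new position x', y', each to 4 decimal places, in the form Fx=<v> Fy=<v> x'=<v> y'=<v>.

Fx=-28.2988 Fy=-7.8018 x'=2.3402 y'=1.4396

F_att = 3/2·(g−p) = 3/2·(-19,-5) = (-28.5000,-7.5000)
o1: d²=292 > ρ²=30 → inactive
o2: d²=13 ≤ ρ²=30; F_rep = 17·(2,-3)/13² = (0.2012,-0.3018)
F = F_att + ΣF_rep = (-28.2988,-7.8018)
p' = p + 1/5·F = (2.3402,1.4396)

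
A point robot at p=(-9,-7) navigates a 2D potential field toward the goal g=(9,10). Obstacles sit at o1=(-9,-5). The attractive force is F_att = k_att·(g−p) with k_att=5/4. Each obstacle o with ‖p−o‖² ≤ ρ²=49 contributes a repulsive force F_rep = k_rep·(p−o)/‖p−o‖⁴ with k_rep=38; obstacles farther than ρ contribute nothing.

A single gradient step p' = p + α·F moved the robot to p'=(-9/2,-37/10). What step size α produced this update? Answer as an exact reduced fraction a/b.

F_att = 5/4·(g−p) = 5/4·(18,17) = (22.5000,21.2500)
o1: d²=4 ≤ ρ²=49; F_rep = 38·(0,-2)/4² = (0.0000,-4.7500)
F = F_att + ΣF_rep = (22.5000,16.5000)
Δp = p'−p = (4.5000,3.3000); α = Δx/Fx = (9/2) / (45/2) = 1/5
check: Δy/Fy = (33/10) / (33/2) = 1/5 ✓

α = 1/5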